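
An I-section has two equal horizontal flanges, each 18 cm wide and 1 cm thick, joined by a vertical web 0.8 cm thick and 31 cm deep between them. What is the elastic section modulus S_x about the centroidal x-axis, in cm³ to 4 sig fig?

Decompose the section into non-overlapping parts with the origin at the bottom-left of its bounding rectangle.
Bottom flange: 18 × 1, A = 18 cm², y = 0.5 cm, Ī = 1.5 cm⁴.
Web: 0.8 × 31, A = 24.8 cm², y = 16.5 cm, Ī = 1986.07 cm⁴.
Top flange: 18 × 1, A = 18 cm², y = 32.5 cm, Ī = 1.5 cm⁴.
By symmetry the centroid is at mid-height, ȳ = 16.5 cm.
Transfer each piece to the centroidal x-axis using Ī + A·d² with d = y − 16.5:
  bottom flange: d = -16 cm → contributes +4609.5 cm⁴
  web: d = 0 cm → contributes +1986.07 cm⁴
  top flange: d = 16 cm → contributes +4609.5 cm⁴
Total I = 11205.1 cm⁴.
Extreme fibre distance c = 16.5 cm; S = I/c = 679.095 cm³.

S_x ≈ 679.1 cm³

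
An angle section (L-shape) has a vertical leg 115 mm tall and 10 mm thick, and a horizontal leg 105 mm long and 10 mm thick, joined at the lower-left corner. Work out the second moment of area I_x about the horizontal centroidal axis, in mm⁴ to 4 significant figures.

I_x ≈ 2.709 × 10⁶ mm⁴

Treat the section as a set of non-overlapping primitives; coordinates are from the bounding-box lower-left.
Vertical leg: 10 × 115, A = 1 150 mm², y = 57.5 mm, Ī = 1 267 396 mm⁴.
Horizontal leg (remainder): 95 × 10, A = 950 mm², y = 5 mm, Ī = 7916.67 mm⁴.
Centroid: ȳ = ΣA·y / ΣA = 33.75 mm.
Transfer each piece to the horizontal centroidal axis using Ī + A·d² with d = y − 33.75:
  vertical leg: d = 23.75 mm → contributes +1 916 068 mm⁴
  horizontal leg (remainder): d = -28.75 mm → contributes +793 151 mm⁴
Total I = 2 709 219 mm⁴.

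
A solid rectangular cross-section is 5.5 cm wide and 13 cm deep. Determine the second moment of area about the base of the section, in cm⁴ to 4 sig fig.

The section: 5.5 × 13, A = 71.5 cm², y = 6.5 cm, Ī = 1006.96 cm⁴.
Transfer it to the base of the section using Ī + A·d² with d = y − 0:
  the section: d = 6.5 cm → contributes +4027.83 cm⁴
Total I = 4027.83 cm⁴.

I_base ≈ 4028 cm⁴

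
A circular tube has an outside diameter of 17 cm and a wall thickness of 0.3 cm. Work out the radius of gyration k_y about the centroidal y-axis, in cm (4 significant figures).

Split into non-overlapping primitives; take the origin at the lower-left of the bounding box.
Outer circle: ⌀17, A = 226.98 cm², x = 8.5 cm, Ī = 4099.83 cm⁴.
Bore (subtracted): ⌀16.4, A = 211.241 cm², x = 8.5 cm, Ī = 3550.96 cm⁴.
By symmetry the centroid is at mid-width, x̄ = 8.5 cm.
All pieces are centred on the centroidal y-axis, so I = ΣĪ (holes subtracted) = 548.872 cm⁴.
Radius of gyration: k = √(I/A) = √(548.872 / 15.7394) = 5.90529 cm.

k_y ≈ 5.905 cm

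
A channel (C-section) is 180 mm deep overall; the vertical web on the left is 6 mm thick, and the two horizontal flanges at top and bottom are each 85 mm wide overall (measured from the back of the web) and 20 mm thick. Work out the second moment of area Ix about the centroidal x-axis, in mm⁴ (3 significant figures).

Treat the section as a set of non-overlapping primitives; coordinates are from the bounding-box lower-left.
Web: 6 × 180, A = 1 080 mm², y = 90 mm, Ī = 2 916 000 mm⁴.
Top flange (beyond web): 79 × 20, A = 1 580 mm², y = 170 mm, Ī = 52 667 mm⁴.
Bottom flange (beyond web): 79 × 20, A = 1 580 mm², y = 10 mm, Ī = 52 667 mm⁴.
By symmetry the centroid is at mid-height, ȳ = 90 mm.
Transfer each piece to the centroidal x-axis using Ī + A·d² with d = y − 90:
  web: d = 0 mm → contributes +2 916 000 mm⁴
  top flange (beyond web): d = 80 mm → contributes +10 164 667 mm⁴
  bottom flange (beyond web): d = -80 mm → contributes +10 164 667 mm⁴
Total I = 23 245 333 mm⁴.

Ix ≈ 2.32 × 10⁷ mm⁴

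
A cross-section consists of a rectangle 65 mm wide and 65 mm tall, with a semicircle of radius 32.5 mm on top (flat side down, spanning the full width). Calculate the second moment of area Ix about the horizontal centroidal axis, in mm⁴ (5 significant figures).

Treat the section as a set of non-overlapping primitives; coordinates are from the bounding-box lower-left.
Rectangular body: 65 × 65, A = 4 225 mm², y = 32.5 mm, Ī = 1 487 552 mm⁴.
Semicircular cap: semicircle r = 32.5, A = 1659.154 mm², y = 78.79343 mm, Ī = 122451.9 mm⁴.
Centroid: ȳ = ΣA·y / ΣA = 45.55335 mm.
Transfer each piece to the horizontal centroidal axis using Ī + A·d² with d = y − 45.55335:
  rectangular body: d = -13.05335 mm → contributes +2 207 449 mm⁴
  semicircular cap: d = 33.24008 mm → contributes +1 955 656 mm⁴
Total I = 4 163 105 mm⁴.

Ix ≈ 4.1631 × 10⁶ mm⁴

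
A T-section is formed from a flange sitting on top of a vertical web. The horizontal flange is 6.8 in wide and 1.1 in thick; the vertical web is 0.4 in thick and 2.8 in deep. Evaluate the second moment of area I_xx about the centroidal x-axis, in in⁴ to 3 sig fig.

I_xx ≈ 5.19 in⁴

Break the section into simple shapes (no overlaps), measuring from the bottom-left corner of the bounding box.
Flange: 6.8 × 1.1, A = 7.48 in², y = 3.35 in, Ī = 0.75423 in⁴.
Web: 0.4 × 2.8, A = 1.12 in², y = 1.4 in, Ī = 0.73173 in⁴.
Centroid: ȳ = ΣA·y / ΣA = 3.096 in.
Transfer each piece to the centroidal x-axis using Ī + A·d² with d = y − 3.096:
  flange: d = 0.25395 in → contributes +1.2366 in⁴
  web: d = -1.696 in → contributes +3.9535 in⁴
Total I = 5.1901 in⁴.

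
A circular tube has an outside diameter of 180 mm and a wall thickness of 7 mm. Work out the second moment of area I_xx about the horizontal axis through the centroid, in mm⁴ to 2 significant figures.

Decompose the section into non-overlapping parts with the origin at the bottom-left of its bounding rectangle.
Outer circle: ⌀180, A = 25 447 mm², y = 90 mm, Ī = 51 529 974 mm⁴.
Bore (subtracted): ⌀166, A = 21 642 mm², y = 90 mm, Ī = 37 273 678 mm⁴.
By symmetry the centroid is at mid-height, ȳ = 90 mm.
All pieces are centred on the horizontal axis through the centroid, so I = ΣĪ (holes subtracted) = 14 256 295 mm⁴.

I_xx ≈ 1.4 × 10⁷ mm⁴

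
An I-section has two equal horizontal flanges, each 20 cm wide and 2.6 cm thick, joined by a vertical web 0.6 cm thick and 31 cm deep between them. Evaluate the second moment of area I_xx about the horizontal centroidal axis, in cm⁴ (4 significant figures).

I_xx ≈ 3.090 × 10⁴ cm⁴

Decompose the section into non-overlapping parts with the origin at the bottom-left of its bounding rectangle.
Bottom flange: 20 × 2.6, A = 52 cm², y = 1.3 cm, Ī = 29.2933 cm⁴.
Web: 0.6 × 31, A = 18.6 cm², y = 18.1 cm, Ī = 1489.55 cm⁴.
Top flange: 20 × 2.6, A = 52 cm², y = 34.9 cm, Ī = 29.2933 cm⁴.
By symmetry the centroid is at mid-height, ȳ = 18.1 cm.
Transfer each piece to the horizontal centroidal axis using Ī + A·d² with d = y − 18.1:
  bottom flange: d = -16.8 cm → contributes +14705.8 cm⁴
  web: d = 0 cm → contributes +1489.55 cm⁴
  top flange: d = 16.8 cm → contributes +14705.8 cm⁴
Total I = 30901.1 cm⁴.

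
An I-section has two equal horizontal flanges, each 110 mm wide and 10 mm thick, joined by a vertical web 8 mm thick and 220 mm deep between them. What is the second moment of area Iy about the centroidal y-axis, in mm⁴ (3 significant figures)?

Iy ≈ 2.23 × 10⁶ mm⁴

Decompose the section into non-overlapping parts with the origin at the bottom-left of its bounding rectangle.
Bottom flange: 110 × 10, A = 1 100 mm², x = 55 mm, Ī = 1 109 167 mm⁴.
Web: 8 × 220, A = 1 760 mm², x = 55 mm, Ī = 9386.7 mm⁴.
Top flange: 110 × 10, A = 1 100 mm², x = 55 mm, Ī = 1 109 167 mm⁴.
By symmetry the centroid is at mid-width, x̄ = 55 mm.
All pieces are centred on the centroidal y-axis, so I = ΣĪ = 2 227 720 mm⁴.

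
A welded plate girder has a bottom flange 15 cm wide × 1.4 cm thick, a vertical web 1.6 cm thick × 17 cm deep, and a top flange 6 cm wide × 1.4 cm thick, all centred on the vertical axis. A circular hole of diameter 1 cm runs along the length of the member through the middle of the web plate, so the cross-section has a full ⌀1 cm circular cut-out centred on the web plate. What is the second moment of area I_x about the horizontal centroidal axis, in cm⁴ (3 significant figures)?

Decompose the section into non-overlapping parts with the origin at the bottom-left of its bounding rectangle.
Bottom plate: 15 × 1.4, A = 21 cm², y = 0.7 cm, Ī = 3.43 cm⁴.
Web plate: 1.6 × 17, A = 27.2 cm², y = 9.9 cm, Ī = 655.07 cm⁴.
Top plate: 6 × 1.4, A = 8.4 cm², y = 19.1 cm, Ī = 1.372 cm⁴.
Hole (subtracted): ⌀1, A = 0.7854 cm², y = 9.9 cm, Ī = 0.049087 cm⁴.
Centroid: ȳ = ΣA·y / ΣA = 7.8231 cm.
Transfer each piece to the horizontal centroidal axis using Ī + A·d² with d = y − 7.8231:
  bottom plate: d = -7.1231 cm → contributes +1068.9 cm⁴
  web plate: d = 2.0769 cm → contributes +772.39 cm⁴
  top plate: d = 11.277 cm → contributes +1069.6 cm⁴
  hole: d = 2.0769 cm → contributes −3.4368 cm⁴
Total I = 2907.5 cm⁴.

I_x ≈ 2910 cm⁴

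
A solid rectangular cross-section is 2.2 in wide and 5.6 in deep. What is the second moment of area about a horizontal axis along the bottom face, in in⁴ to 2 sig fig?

The section: 2.2 × 5.6, A = 12.32 in², y = 2.8 in, Ī = 32.2 in⁴.
Transfer it to the base of the section using Ī + A·d² with d = y − 0:
  the section: d = 2.8 in → contributes +128.8 in⁴
Total I = 128.8 in⁴.

I_base ≈ 130 in⁴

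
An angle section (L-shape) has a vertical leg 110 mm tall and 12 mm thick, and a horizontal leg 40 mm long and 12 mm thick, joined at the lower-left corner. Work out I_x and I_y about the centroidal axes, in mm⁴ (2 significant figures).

Break the section into simple shapes (no overlaps), measuring from the bottom-left corner of the bounding box.
Vertical leg: 12 × 110, A = 1 320 mm², y = 55 mm, Ī = 1 331 000 mm⁴.
Horizontal leg (remainder): 28 × 12, A = 336 mm², y = 6 mm, Ī = 4 032 mm⁴.
Centroid: ȳ = ΣA·y / ΣA = 45.06 mm.
Transfer each piece to the centroidal x-axis using Ī + A·d² with d = y − 45.06:
  vertical leg: d = 9.942 mm → contributes +1 461 474 mm⁴
  horizontal leg (remainder): d = -39.06 mm → contributes +516 608 mm⁴
Total I = 1 978 082 mm⁴.
For the y-axis: x̄ = 10.06 mm.
Repeating about the centroidal y-axis gives I_y = 144 922 mm⁴.

I_x ≈ 2.0 × 10⁶ mm⁴, I_y ≈ 1.4 × 10⁵ mm⁴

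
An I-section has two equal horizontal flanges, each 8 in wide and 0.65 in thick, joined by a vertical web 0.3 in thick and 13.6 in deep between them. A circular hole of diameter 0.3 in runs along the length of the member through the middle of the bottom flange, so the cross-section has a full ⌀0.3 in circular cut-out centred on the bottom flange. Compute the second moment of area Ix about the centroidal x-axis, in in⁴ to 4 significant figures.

Ix ≈ 587.6 in⁴

Split into non-overlapping primitives; take the origin at the lower-left of the bounding box.
Bottom flange: 8 × 0.65, A = 5.2 in², y = 0.325 in, Ī = 0.183083 in⁴.
Web: 0.3 × 13.6, A = 4.08 in², y = 7.45 in, Ī = 62.8864 in⁴.
Top flange: 8 × 0.65, A = 5.2 in², y = 14.575 in, Ī = 0.183083 in⁴.
Hole (subtracted): ⌀0.3, A = 0.0706858 in², y = 0.325 in, Ī = 0.000397608 in⁴.
Centroid: ȳ = ΣA·y / ΣA = 7.48495 in.
Transfer each piece to the centroidal x-axis using Ī + A·d² with d = y − 7.48495:
  bottom flange: d = -7.15995 in → contributes +266.761 in⁴
  web: d = -0.0349522 in → contributes +62.8914 in⁴
  top flange: d = 7.09005 in → contributes +261.581 in⁴
  hole: d = -7.15995 in → contributes −3.6241 in⁴
Total I = 587.609 in⁴.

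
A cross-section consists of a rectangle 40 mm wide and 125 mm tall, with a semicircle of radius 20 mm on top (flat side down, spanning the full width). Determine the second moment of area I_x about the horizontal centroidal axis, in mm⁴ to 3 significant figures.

I_x ≈ 9.34 × 10⁶ mm⁴

Decompose the section into non-overlapping parts with the origin at the bottom-left of its bounding rectangle.
Rectangular body: 40 × 125, A = 5 000 mm², y = 62.5 mm, Ī = 6 510 417 mm⁴.
Semicircular cap: semicircle r = 20, A = 628.32 mm², y = 133.49 mm, Ī = 17 561 mm⁴.
Centroid: ȳ = ΣA·y / ΣA = 70.425 mm.
Transfer each piece to the horizontal centroidal axis using Ī + A·d² with d = y − 70.425:
  rectangular body: d = -7.9248 mm → contributes +6 824 428 mm⁴
  semicircular cap: d = 63.063 mm → contributes +2 516 385 mm⁴
Total I = 9 340 813 mm⁴.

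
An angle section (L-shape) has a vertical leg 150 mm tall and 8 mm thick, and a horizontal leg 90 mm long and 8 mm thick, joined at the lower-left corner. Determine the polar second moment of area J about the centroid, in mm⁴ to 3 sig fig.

J ≈ 5.62 × 10⁶ mm⁴

Break the section into simple shapes (no overlaps), measuring from the bottom-left corner of the bounding box.
Vertical leg: 8 × 150, A = 1 200 mm², y = 75 mm, Ī = 2 250 000 mm⁴.
Horizontal leg (remainder): 82 × 8, A = 656 mm², y = 4 mm, Ī = 3498.7 mm⁴.
Centroid: ȳ = ΣA·y / ΣA = 49.905 mm.
Transfer each piece to the centroidal x-axis using Ī + A·d² with d = y − 49.905:
  vertical leg: d = 25.095 mm → contributes +3 005 700 mm⁴
  horizontal leg (remainder): d = -45.905 mm → contributes +1 385 878 mm⁴
Total I = 4 391 578 mm⁴.
For the y-axis: x̄ = 19.905 mm.
Repeating about the centroidal y-axis gives I_y = 1 232 858 mm⁴.
Polar second moment: J = I_x + I_y = 5 624 436 mm⁴.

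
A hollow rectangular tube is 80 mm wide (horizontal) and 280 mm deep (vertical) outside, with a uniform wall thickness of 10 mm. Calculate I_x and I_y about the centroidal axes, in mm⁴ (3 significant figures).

Decompose the section into non-overlapping parts with the origin at the bottom-left of its bounding rectangle.
Outer rectangle: 80 × 280, A = 22 400 mm², y = 140 mm, Ī = 146 346 667 mm⁴.
Inner void (subtracted): 60 × 260, A = 15 600 mm², y = 140 mm, Ī = 87 880 000 mm⁴.
By symmetry the centroid is at mid-height, ȳ = 140 mm.
All pieces are centred on the centroidal x-axis, so I = ΣĪ (holes subtracted) = 58 466 667 mm⁴.
Repeating about the centroidal y-axis gives I_y = 7 266 667 mm⁴.

I_x ≈ 5.85 × 10⁷ mm⁴, I_y ≈ 7.27 × 10⁶ mm⁴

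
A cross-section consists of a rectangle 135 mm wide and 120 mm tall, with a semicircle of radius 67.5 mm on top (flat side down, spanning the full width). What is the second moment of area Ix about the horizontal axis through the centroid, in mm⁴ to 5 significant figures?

Treat the section as a set of non-overlapping primitives; coordinates are from the bounding-box lower-left.
Rectangular body: 135 × 120, A = 16 200 mm², y = 60 mm, Ī = 19 440 000 mm⁴.
Semicircular cap: semicircle r = 67.5, A = 7156.941 mm², y = 148.6479 mm, Ī = 2 278 490 mm⁴.
Centroid: ȳ = ΣA·y / ΣA = 87.16313 mm.
Transfer each piece to the horizontal axis through the centroid using Ī + A·d² with d = y − 87.16313:
  rectangular body: d = -27.16313 mm → contributes +31 392 940 mm⁴
  semicircular cap: d = 61.48476 mm → contributes +29 334 412 mm⁴
Total I = 60 727 352 mm⁴.

Ix ≈ 6.0727 × 10⁷ mm⁴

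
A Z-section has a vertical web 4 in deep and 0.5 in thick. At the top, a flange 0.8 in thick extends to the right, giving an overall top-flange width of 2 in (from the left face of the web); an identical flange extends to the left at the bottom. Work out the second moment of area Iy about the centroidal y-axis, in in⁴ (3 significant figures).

Iy ≈ 2.89 in⁴

Break the section into simple shapes (no overlaps), measuring from the bottom-left corner of the bounding box.
Web: 0.5 × 4, A = 2 in², x = 1.75 in, Ī = 0.041667 in⁴.
Top flange (beyond web): 1.5 × 0.8, A = 1.2 in², x = 2.75 in, Ī = 0.225 in⁴.
Bottom flange (beyond web): 1.5 × 0.8, A = 1.2 in², x = 0.75 in, Ī = 0.225 in⁴.
Centroid: x̄ = ΣA·x / ΣA = 1.75 in.
Transfer each piece to the centroidal y-axis using Ī + A·d² with d = x − 1.75:
  web: d = 0 in → contributes +0.041667 in⁴
  top flange (beyond web): d = 1 in → contributes +1.425 in⁴
  bottom flange (beyond web): d = -1 in → contributes +1.425 in⁴
Total I = 2.8917 in⁴.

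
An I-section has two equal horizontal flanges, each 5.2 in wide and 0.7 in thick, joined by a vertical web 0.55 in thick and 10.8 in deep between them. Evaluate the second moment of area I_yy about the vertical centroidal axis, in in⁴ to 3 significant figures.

Split into non-overlapping primitives; take the origin at the lower-left of the bounding box.
Bottom flange: 5.2 × 0.7, A = 3.64 in², x = 2.6 in, Ī = 8.2021 in⁴.
Web: 0.55 × 10.8, A = 5.94 in², x = 2.6 in, Ī = 0.14974 in⁴.
Top flange: 5.2 × 0.7, A = 3.64 in², x = 2.6 in, Ī = 8.2021 in⁴.
By symmetry the centroid is at mid-width, x̄ = 2.6 in.
All pieces are centred on the vertical centroidal axis, so I = ΣĪ = 16.554 in⁴.

I_yy ≈ 16.6 in⁴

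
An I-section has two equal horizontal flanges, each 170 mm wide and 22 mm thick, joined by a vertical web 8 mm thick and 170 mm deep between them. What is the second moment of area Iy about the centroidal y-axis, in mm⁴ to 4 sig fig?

Split into non-overlapping primitives; take the origin at the lower-left of the bounding box.
Bottom flange: 170 × 22, A = 3 740 mm², x = 85 mm, Ī = 9 007 167 mm⁴.
Web: 8 × 170, A = 1 360 mm², x = 85 mm, Ī = 7253.33 mm⁴.
Top flange: 170 × 22, A = 3 740 mm², x = 85 mm, Ī = 9 007 167 mm⁴.
By symmetry the centroid is at mid-width, x̄ = 85 mm.
All pieces are centred on the centroidal y-axis, so I = ΣĪ = 18 021 587 mm⁴.

Iy ≈ 1.802 × 10⁷ mm⁴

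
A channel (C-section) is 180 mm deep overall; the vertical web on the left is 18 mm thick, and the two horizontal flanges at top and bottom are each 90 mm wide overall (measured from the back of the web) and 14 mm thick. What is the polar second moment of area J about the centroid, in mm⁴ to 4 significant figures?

Break the section into simple shapes (no overlaps), measuring from the bottom-left corner of the bounding box.
Web: 18 × 180, A = 3 240 mm², y = 90 mm, Ī = 8 748 000 mm⁴.
Top flange (beyond web): 72 × 14, A = 1 008 mm², y = 173 mm, Ī = 16 464 mm⁴.
Bottom flange (beyond web): 72 × 14, A = 1 008 mm², y = 7 mm, Ī = 16 464 mm⁴.
By symmetry the centroid is at mid-height, ȳ = 90 mm.
Transfer each piece to the centroidal x-axis using Ī + A·d² with d = y − 90:
  web: d = 0 mm → contributes +8 748 000 mm⁴
  top flange (beyond web): d = 83 mm → contributes +6 960 576 mm⁴
  bottom flange (beyond web): d = -83 mm → contributes +6 960 576 mm⁴
Total I = 22 669 152 mm⁴.
For the y-axis: x̄ = 26.2603 mm.
Repeating about the centroidal y-axis gives I_y = 3 474 940 mm⁴.
Polar second moment: J = I_x + I_y = 26 144 092 mm⁴.

J ≈ 2.614 × 10⁷ mm⁴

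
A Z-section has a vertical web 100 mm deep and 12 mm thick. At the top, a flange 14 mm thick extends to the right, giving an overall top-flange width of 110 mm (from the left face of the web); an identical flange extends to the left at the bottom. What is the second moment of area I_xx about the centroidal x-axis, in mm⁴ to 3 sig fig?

I_xx ≈ 6.12 × 10⁶ mm⁴

Treat the section as a set of non-overlapping primitives; coordinates are from the bounding-box lower-left.
Web: 12 × 100, A = 1 200 mm², y = 50 mm, Ī = 1 000 000 mm⁴.
Top flange (beyond web): 98 × 14, A = 1 372 mm², y = 93 mm, Ī = 22 409 mm⁴.
Bottom flange (beyond web): 98 × 14, A = 1 372 mm², y = 7 mm, Ī = 22 409 mm⁴.
Centroid: ȳ = ΣA·y / ΣA = 50 mm.
Transfer each piece to the centroidal x-axis using Ī + A·d² with d = y − 50:
  web: d = 0 mm → contributes +1 000 000 mm⁴
  top flange (beyond web): d = 43 mm → contributes +2 559 237 mm⁴
  bottom flange (beyond web): d = -43 mm → contributes +2 559 237 mm⁴
Total I = 6 118 475 mm⁴.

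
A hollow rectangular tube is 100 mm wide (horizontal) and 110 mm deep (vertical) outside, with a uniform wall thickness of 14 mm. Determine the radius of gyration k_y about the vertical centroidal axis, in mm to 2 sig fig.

Split into non-overlapping primitives; take the origin at the lower-left of the bounding box.
Outer rectangle: 100 × 110, A = 11 000 mm², x = 50 mm, Ī = 9 166 667 mm⁴.
Inner void (subtracted): 72 × 82, A = 5 904 mm², x = 50 mm, Ī = 2 550 528 mm⁴.
By symmetry the centroid is at mid-width, x̄ = 50 mm.
All pieces are centred on the vertical centroidal axis, so I = ΣĪ (holes subtracted) = 6 616 139 mm⁴.
Radius of gyration: k = √(I/A) = √(6 616 139 / 5 096) = 36.03 mm.

k_y ≈ 36 mm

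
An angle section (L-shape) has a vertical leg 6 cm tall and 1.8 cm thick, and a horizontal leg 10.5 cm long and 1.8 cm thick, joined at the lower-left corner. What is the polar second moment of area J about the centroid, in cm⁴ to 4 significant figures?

J ≈ 342.7 cm⁴

Split into non-overlapping primitives; take the origin at the lower-left of the bounding box.
Vertical leg: 1.8 × 6, A = 10.8 cm², y = 3 cm, Ī = 32.4 cm⁴.
Horizontal leg (remainder): 8.7 × 1.8, A = 15.66 cm², y = 0.9 cm, Ī = 4.2282 cm⁴.
Centroid: ȳ = ΣA·y / ΣA = 1.75714 cm.
Transfer each piece to the centroidal x-axis using Ī + A·d² with d = y − 1.75714:
  vertical leg: d = 1.24286 cm → contributes +49.0827 cm⁴
  horizontal leg (remainder): d = -0.857143 cm → contributes +15.7335 cm⁴
Total I = 64.8162 cm⁴.
For the y-axis: x̄ = 4.00714 cm.
Repeating about the centroidal y-axis gives I_y = 277.866 cm⁴.
Polar second moment: J = I_x + I_y = 342.683 cm⁴.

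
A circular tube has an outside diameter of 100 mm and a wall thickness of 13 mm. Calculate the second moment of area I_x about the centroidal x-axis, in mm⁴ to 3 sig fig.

I_x ≈ 3.44 × 10⁶ mm⁴

Break the section into simple shapes (no overlaps), measuring from the bottom-left corner of the bounding box.
Outer circle: ⌀100, A = 7 854 mm², y = 50 mm, Ī = 4 908 739 mm⁴.
Bore (subtracted): ⌀74, A = 4300.8 mm², y = 50 mm, Ī = 1 471 963 mm⁴.
By symmetry the centroid is at mid-height, ȳ = 50 mm.
All pieces are centred on the centroidal x-axis, so I = ΣĪ (holes subtracted) = 3 436 776 mm⁴.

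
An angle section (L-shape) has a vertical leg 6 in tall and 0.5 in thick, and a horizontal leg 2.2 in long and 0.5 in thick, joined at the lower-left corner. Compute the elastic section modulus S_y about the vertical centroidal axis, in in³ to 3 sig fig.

S_y ≈ 0.626 in³

Break the section into simple shapes (no overlaps), measuring from the bottom-left corner of the bounding box.
Vertical leg: 0.5 × 6, A = 3 in², x = 0.25 in, Ī = 0.0625 in⁴.
Horizontal leg (remainder): 1.7 × 0.5, A = 0.85 in², x = 1.35 in, Ī = 0.20471 in⁴.
Centroid: x̄ = ΣA·x / ΣA = 0.49286 in.
Transfer each piece to the vertical centroidal axis using Ī + A·d² with d = x − 0.49286:
  vertical leg: d = -0.24286 in → contributes +0.23944 in⁴
  horizontal leg (remainder): d = 0.85714 in → contributes +0.8292 in⁴
Total I = 1.0686 in⁴.
Extreme fibre distance c = 1.7071 in; S = I/c = 0.62598 in³.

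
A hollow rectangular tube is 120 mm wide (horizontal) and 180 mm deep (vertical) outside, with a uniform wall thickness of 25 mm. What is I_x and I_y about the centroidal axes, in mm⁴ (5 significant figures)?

Treat the section as a set of non-overlapping primitives; coordinates are from the bounding-box lower-left.
Outer rectangle: 120 × 180, A = 21 600 mm², y = 90 mm, Ī = 58 320 000 mm⁴.
Inner void (subtracted): 70 × 130, A = 9 100 mm², y = 90 mm, Ī = 12 815 833 mm⁴.
By symmetry the centroid is at mid-height, ȳ = 90 mm.
All pieces are centred on the centroidal x-axis, so I = ΣĪ (holes subtracted) = 45 504 167 mm⁴.
Repeating about the centroidal y-axis gives I_y = 22 204 167 mm⁴.

I_x ≈ 4.5504 × 10⁷ mm⁴, I_y ≈ 2.2204 × 10⁷ mm⁴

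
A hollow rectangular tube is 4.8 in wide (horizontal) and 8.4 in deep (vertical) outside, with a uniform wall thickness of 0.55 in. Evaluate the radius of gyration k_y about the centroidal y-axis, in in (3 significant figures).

Treat the section as a set of non-overlapping primitives; coordinates are from the bounding-box lower-left.
Outer rectangle: 4.8 × 8.4, A = 40.32 in², x = 2.4 in, Ī = 77.414 in⁴.
Inner void (subtracted): 3.7 × 7.3, A = 27.01 in², x = 2.4 in, Ī = 30.814 in⁴.
By symmetry the centroid is at mid-width, x̄ = 2.4 in.
All pieces are centred on the centroidal y-axis, so I = ΣĪ (holes subtracted) = 46.6 in⁴.
Radius of gyration: k = √(I/A) = √(46.6 / 13.31) = 1.8711 in.

k_y ≈ 1.87 in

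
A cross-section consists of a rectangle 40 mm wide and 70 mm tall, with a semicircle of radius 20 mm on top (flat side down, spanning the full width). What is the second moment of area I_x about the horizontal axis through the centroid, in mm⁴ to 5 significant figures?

I_x ≈ 2.1314 × 10⁶ mm⁴

Decompose the section into non-overlapping parts with the origin at the bottom-left of its bounding rectangle.
Rectangular body: 40 × 70, A = 2 800 mm², y = 35 mm, Ī = 1 143 333 mm⁴.
Semicircular cap: semicircle r = 20, A = 628.3185 mm², y = 78.48826 mm, Ī = 17561.11 mm⁴.
Centroid: ȳ = ΣA·y / ΣA = 42.97023 mm.
Transfer each piece to the horizontal axis through the centroid using Ī + A·d² with d = y − 42.97023:
  rectangular body: d = -7.970228 mm → contributes +1 321 202 mm⁴
  semicircular cap: d = 35.51804 mm → contributes +810204.3 mm⁴
Total I = 2 131 406 mm⁴.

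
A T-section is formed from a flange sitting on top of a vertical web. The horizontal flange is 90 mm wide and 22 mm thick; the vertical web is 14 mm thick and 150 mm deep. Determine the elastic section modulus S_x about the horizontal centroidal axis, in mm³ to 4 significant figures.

Split into non-overlapping primitives; take the origin at the lower-left of the bounding box.
Flange: 90 × 22, A = 1 980 mm², y = 161 mm, Ī = 79 860 mm⁴.
Web: 14 × 150, A = 2 100 mm², y = 75 mm, Ī = 3 937 500 mm⁴.
Centroid: ȳ = ΣA·y / ΣA = 116.735 mm.
Transfer each piece to the horizontal centroidal axis using Ī + A·d² with d = y − 116.735:
  flange: d = 44.2647 mm → contributes +3 959 401 mm⁴
  web: d = -41.7353 mm → contributes +7 595 353 mm⁴
Total I = 11 554 754 mm⁴.
Extreme fibre distance c = 116.735 mm; S = I/c = 98982.5 mm³.

S_x ≈ 9.898 × 10⁴ mm³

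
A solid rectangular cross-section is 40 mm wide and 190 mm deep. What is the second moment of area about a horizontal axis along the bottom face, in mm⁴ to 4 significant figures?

I_base ≈ 9.145 × 10⁷ mm⁴

The section: 40 × 190, A = 7 600 mm², y = 95 mm, Ī = 22 863 333 mm⁴.
Transfer it to the base of the section using Ī + A·d² with d = y − 0:
  the section: d = 95 mm → contributes +91 453 333 mm⁴
Total I = 91 453 333 mm⁴.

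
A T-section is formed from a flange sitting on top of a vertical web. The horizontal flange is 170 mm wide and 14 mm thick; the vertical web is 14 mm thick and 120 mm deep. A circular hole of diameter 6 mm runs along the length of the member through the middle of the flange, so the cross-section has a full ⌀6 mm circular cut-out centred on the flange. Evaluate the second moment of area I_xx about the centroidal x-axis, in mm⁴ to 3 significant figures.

I_xx ≈ 6.45 × 10⁶ mm⁴

Treat the section as a set of non-overlapping primitives; coordinates are from the bounding-box lower-left.
Flange: 170 × 14, A = 2 380 mm², y = 127 mm, Ī = 38 873 mm⁴.
Web: 14 × 120, A = 1 680 mm², y = 60 mm, Ī = 2 016 000 mm⁴.
Hole (subtracted): ⌀6, A = 28.274 mm², y = 127 mm, Ī = 63.617 mm⁴.
Centroid: ȳ = ΣA·y / ΣA = 99.081 mm.
Transfer each piece to the centroidal x-axis using Ī + A·d² with d = y − 99.081:
  flange: d = 27.919 mm → contributes +1 893 956 mm⁴
  web: d = -39.081 mm → contributes +4 581 962 mm⁴
  hole: d = 27.919 mm → contributes −22 102 mm⁴
Total I = 6 453 816 mm⁴.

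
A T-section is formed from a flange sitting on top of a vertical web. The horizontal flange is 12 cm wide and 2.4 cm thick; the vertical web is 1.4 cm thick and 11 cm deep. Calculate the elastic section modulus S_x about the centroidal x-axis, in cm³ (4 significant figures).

S_x ≈ 62.80 cm³

Break the section into simple shapes (no overlaps), measuring from the bottom-left corner of the bounding box.
Flange: 12 × 2.4, A = 28.8 cm², y = 12.2 cm, Ī = 13.824 cm⁴.
Web: 1.4 × 11, A = 15.4 cm², y = 5.5 cm, Ī = 155.283 cm⁴.
Centroid: ȳ = ΣA·y / ΣA = 9.86561 cm.
Transfer each piece to the centroidal x-axis using Ī + A·d² with d = y − 9.86561:
  flange: d = 2.33439 cm → contributes +170.766 cm⁴
  web: d = -4.36561 cm → contributes +448.785 cm⁴
Total I = 619.551 cm⁴.
Extreme fibre distance c = 9.86561 cm; S = I/c = 62.7991 cm³.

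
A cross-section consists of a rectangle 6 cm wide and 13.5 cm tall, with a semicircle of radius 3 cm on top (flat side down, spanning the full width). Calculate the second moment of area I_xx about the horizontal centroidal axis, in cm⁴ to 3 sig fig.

Break the section into simple shapes (no overlaps), measuring from the bottom-left corner of the bounding box.
Rectangular body: 6 × 13.5, A = 81 cm², y = 6.75 cm, Ī = 1230.2 cm⁴.
Semicircular cap: semicircle r = 3, A = 14.137 cm², y = 14.773 cm, Ī = 8.8903 cm⁴.
Centroid: ȳ = ΣA·y / ΣA = 7.9422 cm.
Transfer each piece to the horizontal centroidal axis using Ī + A·d² with d = y − 7.9422:
  rectangular body: d = -1.1922 cm → contributes +1345.3 cm⁴
  semicircular cap: d = 6.831 cm → contributes +668.57 cm⁴
Total I = 2013.9 cm⁴.

I_xx ≈ 2010 cm⁴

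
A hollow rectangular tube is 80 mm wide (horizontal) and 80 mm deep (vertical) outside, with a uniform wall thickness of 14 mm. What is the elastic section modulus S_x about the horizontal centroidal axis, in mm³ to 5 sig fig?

Treat the section as a set of non-overlapping primitives; coordinates are from the bounding-box lower-left.
Outer rectangle: 80 × 80, A = 6 400 mm², y = 40 mm, Ī = 3 413 333 mm⁴.
Inner void (subtracted): 52 × 52, A = 2 704 mm², y = 40 mm, Ī = 609301.3 mm⁴.
By symmetry the centroid is at mid-height, ȳ = 40 mm.
All pieces are centred on the horizontal centroidal axis, so I = ΣĪ (holes subtracted) = 2 804 032 mm⁴.
Extreme fibre distance c = 40 mm; S = I/c = 70100.8 mm³.

S_x ≈ 7.0101 × 10⁴ mm³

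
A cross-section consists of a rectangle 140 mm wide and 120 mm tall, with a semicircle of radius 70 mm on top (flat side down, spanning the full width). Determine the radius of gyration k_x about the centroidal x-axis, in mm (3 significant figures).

k_x ≈ 51.6 mm

Break the section into simple shapes (no overlaps), measuring from the bottom-left corner of the bounding box.
Rectangular body: 140 × 120, A = 16 800 mm², y = 60 mm, Ī = 20 160 000 mm⁴.
Semicircular cap: semicircle r = 70, A = 7696.9 mm², y = 149.71 mm, Ī = 2 635 265 mm⁴.
Centroid: ȳ = ΣA·y / ΣA = 88.186 mm.
Transfer each piece to the centroidal x-axis using Ī + A·d² with d = y − 88.186:
  rectangular body: d = -28.186 mm → contributes +33 507 199 mm⁴
  semicircular cap: d = 61.522 mm → contributes +31 768 148 mm⁴
Total I = 65 275 348 mm⁴.
Radius of gyration: k = √(I/A) = √(65 275 348 / 24 497) = 51.62 mm.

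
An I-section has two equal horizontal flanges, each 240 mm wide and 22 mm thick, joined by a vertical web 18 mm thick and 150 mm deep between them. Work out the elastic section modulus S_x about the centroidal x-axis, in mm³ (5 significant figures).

Decompose the section into non-overlapping parts with the origin at the bottom-left of its bounding rectangle.
Bottom flange: 240 × 22, A = 5 280 mm², y = 11 mm, Ī = 212 960 mm⁴.
Web: 18 × 150, A = 2 700 mm², y = 97 mm, Ī = 5 062 500 mm⁴.
Top flange: 240 × 22, A = 5 280 mm², y = 183 mm, Ī = 212 960 mm⁴.
By symmetry the centroid is at mid-height, ȳ = 97 mm.
Transfer each piece to the centroidal x-axis using Ī + A·d² with d = y − 97:
  bottom flange: d = -86 mm → contributes +39 263 840 mm⁴
  web: d = 0 mm → contributes +5 062 500 mm⁴
  top flange: d = 86 mm → contributes +39 263 840 mm⁴
Total I = 83 590 180 mm⁴.
Extreme fibre distance c = 97 mm; S = I/c = 861754.4 mm³.

S_x ≈ 8.6175 × 10⁵ mm³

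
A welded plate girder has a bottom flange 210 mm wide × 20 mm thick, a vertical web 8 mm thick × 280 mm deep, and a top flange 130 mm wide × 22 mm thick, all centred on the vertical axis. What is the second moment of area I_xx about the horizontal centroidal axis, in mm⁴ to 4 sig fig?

I_xx ≈ 1.704 × 10⁸ mm⁴

Treat the section as a set of non-overlapping primitives; coordinates are from the bounding-box lower-left.
Bottom plate: 210 × 20, A = 4 200 mm², y = 10 mm, Ī = 140 000 mm⁴.
Web plate: 8 × 280, A = 2 240 mm², y = 160 mm, Ī = 14 634 667 mm⁴.
Top plate: 130 × 22, A = 2 860 mm², y = 311 mm, Ī = 115 353 mm⁴.
Centroid: ȳ = ΣA·y / ΣA = 138.695 mm.
Transfer each piece to the horizontal centroidal axis using Ī + A·d² with d = y − 138.695:
  bottom plate: d = -128.695 mm → contributes +69 701 686 mm⁴
  web plate: d = 21.3054 mm → contributes +15 651 445 mm⁴
  top plate: d = 172.305 mm → contributes +85 026 302 mm⁴
Total I = 170 379 433 mm⁴.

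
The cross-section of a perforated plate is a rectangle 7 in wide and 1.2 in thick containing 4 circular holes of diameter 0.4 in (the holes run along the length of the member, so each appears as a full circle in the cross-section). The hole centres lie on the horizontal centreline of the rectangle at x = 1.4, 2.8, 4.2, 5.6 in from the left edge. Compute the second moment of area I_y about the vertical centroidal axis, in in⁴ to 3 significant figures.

I_y ≈ 33.1 in⁴

Decompose the section into non-overlapping parts with the origin at the bottom-left of its bounding rectangle.
Plate: 7 × 1.2, A = 8.4 in², x = 3.5 in, Ī = 34.3 in⁴.
Hole 1 (subtracted): ⌀0.4, A = 0.12566 in², x = 1.4 in, Ī = 0.0012566 in⁴.
Hole 2 (subtracted): ⌀0.4, A = 0.12566 in², x = 2.8 in, Ī = 0.0012566 in⁴.
Hole 3 (subtracted): ⌀0.4, A = 0.12566 in², x = 4.2 in, Ī = 0.0012566 in⁴.
Hole 4 (subtracted): ⌀0.4, A = 0.12566 in², x = 5.6 in, Ī = 0.0012566 in⁴.
By symmetry the centroid is at mid-width, x̄ = 3.5 in.
Transfer each piece to the vertical centroidal axis using Ī + A·d² with d = x − 3.5:
  plate: d = 0 in → contributes +34.3 in⁴
  hole 1: d = -2.1 in → contributes −0.55543 in⁴
  hole 2: d = -0.7 in → contributes −0.062832 in⁴
  hole 3: d = 0.7 in → contributes −0.062832 in⁴
  hole 4: d = 2.1 in → contributes −0.55543 in⁴
Total I = 33.063 in⁴.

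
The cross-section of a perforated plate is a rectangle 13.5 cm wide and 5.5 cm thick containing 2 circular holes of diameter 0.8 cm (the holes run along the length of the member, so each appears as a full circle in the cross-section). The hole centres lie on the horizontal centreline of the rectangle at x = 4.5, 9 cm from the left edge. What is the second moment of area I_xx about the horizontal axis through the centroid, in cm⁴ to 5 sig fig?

I_xx ≈ 187.13 cm⁴

Break the section into simple shapes (no overlaps), measuring from the bottom-left corner of the bounding box.
Plate: 13.5 × 5.5, A = 74.25 cm², y = 2.75 cm, Ī = 187.1719 cm⁴.
Hole 1 (subtracted): ⌀0.8, A = 0.5026548 cm², y = 2.75 cm, Ī = 0.02010619 cm⁴.
Hole 2 (subtracted): ⌀0.8, A = 0.5026548 cm², y = 2.75 cm, Ī = 0.02010619 cm⁴.
By symmetry the centroid is at mid-height, ȳ = 2.75 cm.
All pieces are centred on the horizontal axis through the centroid, so I = ΣĪ (holes subtracted) = 187.1317 cm⁴.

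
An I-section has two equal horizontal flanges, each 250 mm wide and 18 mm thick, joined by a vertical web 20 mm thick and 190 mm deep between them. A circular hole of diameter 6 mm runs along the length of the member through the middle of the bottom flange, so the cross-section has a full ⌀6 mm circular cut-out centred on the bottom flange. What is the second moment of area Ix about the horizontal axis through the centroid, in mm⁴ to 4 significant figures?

Ix ≈ 1.087 × 10⁸ mm⁴

Decompose the section into non-overlapping parts with the origin at the bottom-left of its bounding rectangle.
Bottom flange: 250 × 18, A = 4 500 mm², y = 9 mm, Ī = 121 500 mm⁴.
Web: 20 × 190, A = 3 800 mm², y = 113 mm, Ī = 11 431 667 mm⁴.
Top flange: 250 × 18, A = 4 500 mm², y = 217 mm, Ī = 121 500 mm⁴.
Hole (subtracted): ⌀6, A = 28.2743 mm², y = 9 mm, Ī = 63.6173 mm⁴.
Centroid: ȳ = ΣA·y / ΣA = 113.23 mm.
Transfer each piece to the horizontal axis through the centroid using Ī + A·d² with d = y − 113.23:
  bottom flange: d = -104.23 mm → contributes +49 009 241 mm⁴
  web: d = -0.230238 mm → contributes +11 431 868 mm⁴
  top flange: d = 103.77 mm → contributes +48 578 236 mm⁴
  hole: d = -104.23 mm → contributes −307 234 mm⁴
Total I = 108 712 111 mm⁴.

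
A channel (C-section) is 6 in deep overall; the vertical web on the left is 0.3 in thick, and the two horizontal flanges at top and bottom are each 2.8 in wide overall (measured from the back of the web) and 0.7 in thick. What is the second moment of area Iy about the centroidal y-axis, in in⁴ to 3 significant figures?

Iy ≈ 4.17 in⁴

Treat the section as a set of non-overlapping primitives; coordinates are from the bounding-box lower-left.
Web: 0.3 × 6, A = 1.8 in², x = 0.15 in, Ī = 0.0135 in⁴.
Top flange (beyond web): 2.5 × 0.7, A = 1.75 in², x = 1.55 in, Ī = 0.91146 in⁴.
Bottom flange (beyond web): 2.5 × 0.7, A = 1.75 in², x = 1.55 in, Ī = 0.91146 in⁴.
Centroid: x̄ = ΣA·x / ΣA = 1.0745 in.
Transfer each piece to the centroidal y-axis using Ī + A·d² with d = x − 1.0745:
  web: d = -0.92453 in → contributes +1.5521 in⁴
  top flange (beyond web): d = 0.47547 in → contributes +1.3071 in⁴
  bottom flange (beyond web): d = 0.47547 in → contributes +1.3071 in⁴
Total I = 4.1662 in⁴.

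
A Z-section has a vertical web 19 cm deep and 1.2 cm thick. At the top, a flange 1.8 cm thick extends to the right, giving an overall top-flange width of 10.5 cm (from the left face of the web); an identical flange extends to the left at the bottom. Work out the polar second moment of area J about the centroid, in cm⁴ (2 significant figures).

Treat the section as a set of non-overlapping primitives; coordinates are from the bounding-box lower-left.
Web: 1.2 × 19, A = 22.8 cm², y = 9.5 cm, Ī = 685.9 cm⁴.
Top flange (beyond web): 9.3 × 1.8, A = 16.74 cm², y = 18.1 cm, Ī = 4.52 cm⁴.
Bottom flange (beyond web): 9.3 × 1.8, A = 16.74 cm², y = 0.9 cm, Ī = 4.52 cm⁴.
Centroid: ȳ = ΣA·y / ΣA = 9.5 cm.
Transfer each piece to the centroidal x-axis using Ī + A·d² with d = y − 9.5:
  web: d = 0 cm → contributes +685.9 cm⁴
  top flange (beyond web): d = 8.6 cm → contributes +1 243 cm⁴
  bottom flange (beyond web): d = -8.6 cm → contributes +1 243 cm⁴
Total I = 3 171 cm⁴.
For the y-axis: x̄ = 9.9 cm.
Repeating about the centroidal y-axis gives I_y = 1 167 cm⁴.
Polar second moment: J = I_x + I_y = 4 338 cm⁴.

J ≈ 4300 cm⁴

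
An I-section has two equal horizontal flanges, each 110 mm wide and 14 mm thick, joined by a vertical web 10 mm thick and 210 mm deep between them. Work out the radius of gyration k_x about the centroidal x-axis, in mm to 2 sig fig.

Break the section into simple shapes (no overlaps), measuring from the bottom-left corner of the bounding box.
Bottom flange: 110 × 14, A = 1 540 mm², y = 7 mm, Ī = 25 153 mm⁴.
Web: 10 × 210, A = 2 100 mm², y = 119 mm, Ī = 7 717 500 mm⁴.
Top flange: 110 × 14, A = 1 540 mm², y = 231 mm, Ī = 25 153 mm⁴.
By symmetry the centroid is at mid-height, ȳ = 119 mm.
Transfer each piece to the centroidal x-axis using Ī + A·d² with d = y − 119:
  bottom flange: d = -112 mm → contributes +19 342 913 mm⁴
  web: d = 0 mm → contributes +7 717 500 mm⁴
  top flange: d = 112 mm → contributes +19 342 913 mm⁴
Total I = 46 403 327 mm⁴.
Radius of gyration: k = √(I/A) = √(46 403 327 / 5 180) = 94.65 mm.

k_x ≈ 95 mm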